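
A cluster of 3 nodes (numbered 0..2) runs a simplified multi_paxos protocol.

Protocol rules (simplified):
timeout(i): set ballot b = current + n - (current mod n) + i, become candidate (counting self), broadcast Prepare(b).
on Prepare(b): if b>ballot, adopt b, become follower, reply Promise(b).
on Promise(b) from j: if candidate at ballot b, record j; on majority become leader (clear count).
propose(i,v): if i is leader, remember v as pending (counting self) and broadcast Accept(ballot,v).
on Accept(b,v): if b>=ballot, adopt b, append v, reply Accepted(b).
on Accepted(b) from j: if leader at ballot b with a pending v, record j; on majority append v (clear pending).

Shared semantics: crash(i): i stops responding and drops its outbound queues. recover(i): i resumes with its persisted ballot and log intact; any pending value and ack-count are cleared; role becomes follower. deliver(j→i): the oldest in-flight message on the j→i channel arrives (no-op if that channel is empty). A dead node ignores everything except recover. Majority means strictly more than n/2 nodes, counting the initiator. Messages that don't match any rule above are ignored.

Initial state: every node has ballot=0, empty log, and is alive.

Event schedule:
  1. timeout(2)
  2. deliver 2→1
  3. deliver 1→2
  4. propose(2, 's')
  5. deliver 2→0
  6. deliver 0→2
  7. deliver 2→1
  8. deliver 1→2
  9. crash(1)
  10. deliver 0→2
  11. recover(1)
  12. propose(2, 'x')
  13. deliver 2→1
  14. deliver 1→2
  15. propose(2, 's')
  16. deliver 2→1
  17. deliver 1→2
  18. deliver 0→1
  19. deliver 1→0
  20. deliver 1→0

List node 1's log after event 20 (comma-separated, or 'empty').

s,x,s

[1] timeout(2) → N2(cand b5 [-])
[2] deliver 2→1 → N1(foll b5 [-])
[3] deliver 1→2 → N2(lead b5 [-])
[4] propose(2,'s') → ∅
[5] deliver 2→0 → N0(foll b5 [-])
[6] deliver 0→2 → ∅
[7] deliver 2→1 → N1(foll b5 [s])
[8] deliver 1→2 → N2(lead b5 [s])
[9] crash(1) → N1(✗foll b5 [s])
[10] deliver 0→2 → ∅
[11] recover(1) → N1(foll b5 [s])
[12] propose(2,'x') → ∅
[13] deliver 2→1 → N1(foll b5 [s,x])
[14] deliver 1→2 → N2(lead b5 [s,x])
[15] propose(2,'s') → ∅
[16] deliver 2→1 → N1(foll b5 [s,x,s])
[17] deliver 1→2 → N2(lead b5 [s,x,s])
[18] deliver 0→1 → ∅
[19] deliver 1→0 → ∅
[20] deliver 1→0 → ∅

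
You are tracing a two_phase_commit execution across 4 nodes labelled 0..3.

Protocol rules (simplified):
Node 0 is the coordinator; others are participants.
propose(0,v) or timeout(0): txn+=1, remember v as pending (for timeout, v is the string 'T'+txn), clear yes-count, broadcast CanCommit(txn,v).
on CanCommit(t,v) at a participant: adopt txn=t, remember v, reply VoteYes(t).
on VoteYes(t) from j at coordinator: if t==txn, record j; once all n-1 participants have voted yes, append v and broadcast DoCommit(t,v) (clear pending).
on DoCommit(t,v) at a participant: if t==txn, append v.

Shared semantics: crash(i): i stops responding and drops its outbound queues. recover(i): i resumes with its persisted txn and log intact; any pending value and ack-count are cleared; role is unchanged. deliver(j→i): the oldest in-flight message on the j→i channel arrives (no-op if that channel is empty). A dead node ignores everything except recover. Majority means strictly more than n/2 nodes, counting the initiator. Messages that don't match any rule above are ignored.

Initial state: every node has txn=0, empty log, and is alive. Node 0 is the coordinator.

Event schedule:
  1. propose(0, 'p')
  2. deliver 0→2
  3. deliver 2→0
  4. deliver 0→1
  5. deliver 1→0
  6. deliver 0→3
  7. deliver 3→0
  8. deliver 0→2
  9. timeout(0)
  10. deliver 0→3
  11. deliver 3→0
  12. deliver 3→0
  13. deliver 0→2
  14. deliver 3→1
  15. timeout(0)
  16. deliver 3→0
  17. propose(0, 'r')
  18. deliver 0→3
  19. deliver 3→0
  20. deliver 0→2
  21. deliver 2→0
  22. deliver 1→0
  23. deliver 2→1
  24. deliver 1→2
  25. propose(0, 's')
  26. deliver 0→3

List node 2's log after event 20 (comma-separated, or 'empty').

p

[1] propose(0,'p') → N0(coor t1 [-])
[2] deliver 0→2 → N2(part t1 [-])
[3] deliver 2→0 → ∅
[4] deliver 0→1 → N1(part t1 [-])
[5] deliver 1→0 → ∅
[6] deliver 0→3 → N3(part t1 [-])
[7] deliver 3→0 → N0(coor t1 [p])
[8] deliver 0→2 → N2(part t1 [p])
[9] timeout(0) → N0(coor t2 [p])
[10] deliver 0→3 → N3(part t1 [p])
[11] deliver 3→0 → ∅
[12] deliver 3→0 → ∅
[13] deliver 0→2 → N2(part t2 [p])
[14] deliver 3→1 → ∅
[15] timeout(0) → N0(coor t3 [p])
[16] deliver 3→0 → ∅
[17] propose(0,'r') → N0(coor t4 [p])
[18] deliver 0→3 → N3(part t2 [p])
[19] deliver 3→0 → ∅
[20] deliver 0→2 → N2(part t3 [p])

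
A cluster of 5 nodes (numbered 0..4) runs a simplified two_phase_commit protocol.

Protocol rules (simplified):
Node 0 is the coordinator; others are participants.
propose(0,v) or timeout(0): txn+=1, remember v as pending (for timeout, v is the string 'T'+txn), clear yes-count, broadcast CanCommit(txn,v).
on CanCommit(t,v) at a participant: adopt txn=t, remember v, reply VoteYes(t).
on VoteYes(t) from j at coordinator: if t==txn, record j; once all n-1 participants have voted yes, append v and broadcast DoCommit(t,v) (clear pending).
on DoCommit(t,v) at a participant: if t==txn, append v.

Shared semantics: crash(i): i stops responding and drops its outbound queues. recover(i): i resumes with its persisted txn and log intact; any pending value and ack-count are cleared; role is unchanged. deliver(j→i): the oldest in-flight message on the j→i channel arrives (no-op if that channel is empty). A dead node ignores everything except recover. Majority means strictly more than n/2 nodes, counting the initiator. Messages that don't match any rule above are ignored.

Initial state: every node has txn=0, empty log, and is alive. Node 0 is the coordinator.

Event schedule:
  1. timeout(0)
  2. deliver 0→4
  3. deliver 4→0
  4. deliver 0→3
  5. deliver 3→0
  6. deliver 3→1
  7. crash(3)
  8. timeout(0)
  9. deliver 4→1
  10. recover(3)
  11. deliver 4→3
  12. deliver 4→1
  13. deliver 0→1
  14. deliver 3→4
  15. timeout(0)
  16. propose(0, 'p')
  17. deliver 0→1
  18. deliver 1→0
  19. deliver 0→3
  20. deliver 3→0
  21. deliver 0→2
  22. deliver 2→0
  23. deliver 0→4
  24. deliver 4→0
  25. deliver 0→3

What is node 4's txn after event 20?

1

[1] timeout(0) → N0(coor t1 [-])
[2] deliver 0→4 → N4(part t1 [-])
[3] deliver 4→0 → ∅
[4] deliver 0→3 → N3(part t1 [-])
[5] deliver 3→0 → ∅
[6] deliver 3→1 → ∅
[7] crash(3) → N3(✗part t1 [-])
[8] timeout(0) → N0(coor t2 [-])
[9] deliver 4→1 → ∅
[10] recover(3) → N3(part t1 [-])
[11] deliver 4→3 → ∅
[12] deliver 4→1 → ∅
[13] deliver 0→1 → N1(part t1 [-])
[14] deliver 3→4 → ∅
[15] timeout(0) → N0(coor t3 [-])
[16] propose(0,'p') → N0(coor t4 [-])
[17] deliver 0→1 → N1(part t2 [-])
[18] deliver 1→0 → ∅
[19] deliver 0→3 → N3(part t2 [-])
[20] deliver 3→0 → ∅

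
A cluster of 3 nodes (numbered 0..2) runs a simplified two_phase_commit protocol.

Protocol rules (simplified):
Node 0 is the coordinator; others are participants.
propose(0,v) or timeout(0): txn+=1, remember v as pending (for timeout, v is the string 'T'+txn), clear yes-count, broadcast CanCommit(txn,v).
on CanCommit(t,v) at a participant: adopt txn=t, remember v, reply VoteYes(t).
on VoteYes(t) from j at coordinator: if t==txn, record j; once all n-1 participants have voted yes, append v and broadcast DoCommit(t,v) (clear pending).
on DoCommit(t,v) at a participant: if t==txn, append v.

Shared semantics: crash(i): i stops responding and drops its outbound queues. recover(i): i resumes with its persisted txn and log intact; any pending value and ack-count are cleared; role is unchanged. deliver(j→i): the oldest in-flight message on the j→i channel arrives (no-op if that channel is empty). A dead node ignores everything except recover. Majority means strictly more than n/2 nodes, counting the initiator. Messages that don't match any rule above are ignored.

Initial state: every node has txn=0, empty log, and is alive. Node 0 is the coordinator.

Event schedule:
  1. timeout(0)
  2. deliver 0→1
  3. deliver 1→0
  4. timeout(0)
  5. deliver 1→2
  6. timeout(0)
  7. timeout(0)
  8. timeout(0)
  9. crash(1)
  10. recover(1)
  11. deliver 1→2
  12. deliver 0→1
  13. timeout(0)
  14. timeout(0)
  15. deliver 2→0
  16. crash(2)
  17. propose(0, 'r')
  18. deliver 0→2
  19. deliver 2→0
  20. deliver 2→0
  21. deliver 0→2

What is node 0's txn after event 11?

5

1. timeout(0):  <0:coor t1 ->
2. deliver 0→1:  <1:part t1 ->
3. deliver 1→0:  nop
4. timeout(0):  <0:coor t2 ->
5. deliver 1→2:  nop
6. timeout(0):  <0:coor t3 ->
7. timeout(0):  <0:coor t4 ->
8. timeout(0):  <0:coor t5 ->
9. crash(1):  <1:✗part t1 ->
10. recover(1):  <1:part t1 ->
11. deliver 1→2:  nop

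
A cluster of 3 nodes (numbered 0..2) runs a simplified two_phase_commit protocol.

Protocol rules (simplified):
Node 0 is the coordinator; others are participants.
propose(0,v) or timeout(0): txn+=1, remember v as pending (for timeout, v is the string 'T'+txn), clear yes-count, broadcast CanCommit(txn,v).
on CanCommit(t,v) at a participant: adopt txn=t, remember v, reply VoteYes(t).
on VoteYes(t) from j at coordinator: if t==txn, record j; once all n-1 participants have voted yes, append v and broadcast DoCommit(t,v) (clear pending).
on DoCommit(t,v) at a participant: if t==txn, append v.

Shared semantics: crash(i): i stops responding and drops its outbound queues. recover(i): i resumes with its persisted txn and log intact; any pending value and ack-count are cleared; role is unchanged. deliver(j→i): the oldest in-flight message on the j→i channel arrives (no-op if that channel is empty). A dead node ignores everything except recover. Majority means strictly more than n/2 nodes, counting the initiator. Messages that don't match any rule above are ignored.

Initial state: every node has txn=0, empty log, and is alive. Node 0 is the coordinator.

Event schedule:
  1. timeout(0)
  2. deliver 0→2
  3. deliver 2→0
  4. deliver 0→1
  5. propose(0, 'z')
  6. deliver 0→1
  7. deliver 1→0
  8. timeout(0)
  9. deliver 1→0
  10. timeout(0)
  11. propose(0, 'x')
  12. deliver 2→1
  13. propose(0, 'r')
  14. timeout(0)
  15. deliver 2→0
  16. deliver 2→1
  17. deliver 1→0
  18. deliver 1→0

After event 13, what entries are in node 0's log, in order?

e1 timeout(0): 0[coor,t=1,-]
e2 deliver 0→2: 2[part,t=1,-]
e3 deliver 2→0: ·
e4 deliver 0→1: 1[part,t=1,-]
e5 propose(0,'z'): 0[coor,t=2,-]
e6 deliver 0→1: 1[part,t=2,-]
e7 deliver 1→0: ·
e8 timeout(0): 0[coor,t=3,-]
e9 deliver 1→0: ·
e10 timeout(0): 0[coor,t=4,-]
e11 propose(0,'x'): 0[coor,t=5,-]
e12 deliver 2→1: ·
e13 propose(0,'r'): 0[coor,t=6,-]

empty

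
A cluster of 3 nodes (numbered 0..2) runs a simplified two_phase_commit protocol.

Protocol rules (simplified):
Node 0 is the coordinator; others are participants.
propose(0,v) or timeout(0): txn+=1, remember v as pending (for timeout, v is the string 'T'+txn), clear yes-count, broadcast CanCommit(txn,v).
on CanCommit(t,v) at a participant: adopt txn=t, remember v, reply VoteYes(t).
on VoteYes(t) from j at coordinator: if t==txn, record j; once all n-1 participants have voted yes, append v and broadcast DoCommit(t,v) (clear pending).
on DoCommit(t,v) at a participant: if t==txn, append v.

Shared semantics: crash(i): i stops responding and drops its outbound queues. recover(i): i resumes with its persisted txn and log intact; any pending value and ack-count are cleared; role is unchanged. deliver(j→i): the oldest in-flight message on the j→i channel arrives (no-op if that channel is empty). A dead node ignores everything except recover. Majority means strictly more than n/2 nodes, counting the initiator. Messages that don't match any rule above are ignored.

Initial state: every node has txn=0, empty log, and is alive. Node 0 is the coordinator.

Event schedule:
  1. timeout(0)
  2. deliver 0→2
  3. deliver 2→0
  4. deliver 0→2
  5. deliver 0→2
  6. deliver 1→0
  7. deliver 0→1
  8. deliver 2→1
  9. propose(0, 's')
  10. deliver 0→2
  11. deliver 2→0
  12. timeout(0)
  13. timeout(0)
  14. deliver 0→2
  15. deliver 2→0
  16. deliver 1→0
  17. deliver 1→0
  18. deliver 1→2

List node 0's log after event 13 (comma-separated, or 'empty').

empty

1. timeout(0):  <0:coor t1 ->
2. deliver 0→2:  <2:part t1 ->
3. deliver 2→0:  nop
4. deliver 0→2:  nop
5. deliver 0→2:  nop
6. deliver 1→0:  nop
7. deliver 0→1:  <1:part t1 ->
8. deliver 2→1:  nop
9. propose(0,'s'):  <0:coor t2 ->
10. deliver 0→2:  <2:part t2 ->
11. deliver 2→0:  nop
12. timeout(0):  <0:coor t3 ->
13. timeout(0):  <0:coor t4 ->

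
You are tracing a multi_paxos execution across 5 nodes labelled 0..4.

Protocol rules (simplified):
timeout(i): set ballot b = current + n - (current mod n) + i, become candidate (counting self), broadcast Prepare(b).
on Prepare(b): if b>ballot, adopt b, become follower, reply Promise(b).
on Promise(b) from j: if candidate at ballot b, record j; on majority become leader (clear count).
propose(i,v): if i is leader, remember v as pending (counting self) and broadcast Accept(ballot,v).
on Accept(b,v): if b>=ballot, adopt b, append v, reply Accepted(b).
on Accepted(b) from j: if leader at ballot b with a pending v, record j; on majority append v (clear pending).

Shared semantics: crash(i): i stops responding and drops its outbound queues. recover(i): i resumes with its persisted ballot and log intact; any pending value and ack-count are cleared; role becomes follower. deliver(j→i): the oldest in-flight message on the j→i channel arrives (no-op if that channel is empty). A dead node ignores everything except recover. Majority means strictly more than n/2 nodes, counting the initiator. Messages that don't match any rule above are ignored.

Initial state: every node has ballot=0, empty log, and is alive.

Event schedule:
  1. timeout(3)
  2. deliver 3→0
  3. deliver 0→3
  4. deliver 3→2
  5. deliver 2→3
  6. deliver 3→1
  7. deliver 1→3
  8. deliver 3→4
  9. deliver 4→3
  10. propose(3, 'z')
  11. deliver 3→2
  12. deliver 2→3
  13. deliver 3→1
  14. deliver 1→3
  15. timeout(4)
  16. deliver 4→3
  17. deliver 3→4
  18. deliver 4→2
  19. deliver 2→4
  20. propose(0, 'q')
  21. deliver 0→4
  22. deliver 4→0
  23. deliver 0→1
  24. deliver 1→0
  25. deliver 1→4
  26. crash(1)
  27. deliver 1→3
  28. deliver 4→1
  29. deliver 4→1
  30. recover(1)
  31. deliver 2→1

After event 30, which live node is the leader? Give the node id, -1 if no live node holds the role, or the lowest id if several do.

-1

e1 timeout(3): 3[cand,b=8,-]
e2 deliver 3→0: 0[foll,b=8,-]
e3 deliver 0→3: ·
e4 deliver 3→2: 2[foll,b=8,-]
e5 deliver 2→3: 3[lead,b=8,-]
e6 deliver 3→1: 1[foll,b=8,-]
e7 deliver 1→3: ·
e8 deliver 3→4: 4[foll,b=8,-]
e9 deliver 4→3: ·
e10 propose(3,'z'): ·
e11 deliver 3→2: 2[foll,b=8,z]
e12 deliver 2→3: ·
e13 deliver 3→1: 1[foll,b=8,z]
e14 deliver 1→3: 3[lead,b=8,z]
e15 timeout(4): 4[cand,b=14,-]
e16 deliver 4→3: 3[foll,b=14,z]
e17 deliver 3→4: ·
e18 deliver 4→2: 2[foll,b=14,z]
e19 deliver 2→4: ·
e20 propose(0,'q'): ·
e21 deliver 0→4: ·
e22 deliver 4→0: 0[foll,b=14,-]
e23 deliver 0→1: ·
e24 deliver 1→0: ·
e25 deliver 1→4: ·
e26 crash(1): 1[✗foll,b=8,z]
e27 deliver 1→3: ·
e28 deliver 4→1: ·
e29 deliver 4→1: ·
e30 recover(1): 1[foll,b=8,z]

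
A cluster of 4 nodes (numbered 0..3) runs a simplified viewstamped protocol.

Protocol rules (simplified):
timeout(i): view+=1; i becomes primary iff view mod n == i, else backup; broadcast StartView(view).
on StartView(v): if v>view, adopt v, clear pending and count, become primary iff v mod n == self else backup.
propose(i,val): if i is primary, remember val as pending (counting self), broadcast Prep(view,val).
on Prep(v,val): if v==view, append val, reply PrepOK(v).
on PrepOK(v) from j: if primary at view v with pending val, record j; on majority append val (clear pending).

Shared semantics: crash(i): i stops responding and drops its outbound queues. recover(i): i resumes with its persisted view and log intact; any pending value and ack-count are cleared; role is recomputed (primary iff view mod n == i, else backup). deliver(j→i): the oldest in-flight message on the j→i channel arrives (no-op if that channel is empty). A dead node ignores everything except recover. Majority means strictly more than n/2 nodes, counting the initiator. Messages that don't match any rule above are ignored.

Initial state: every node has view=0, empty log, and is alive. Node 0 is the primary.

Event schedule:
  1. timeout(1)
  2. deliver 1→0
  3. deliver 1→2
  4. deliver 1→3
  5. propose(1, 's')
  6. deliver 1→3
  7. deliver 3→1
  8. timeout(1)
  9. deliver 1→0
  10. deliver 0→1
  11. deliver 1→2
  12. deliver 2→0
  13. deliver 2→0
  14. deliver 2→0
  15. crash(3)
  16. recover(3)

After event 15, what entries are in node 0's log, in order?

s

e1 timeout(1): 1[prim,v=1,-]
e2 deliver 1→0: 0[back,v=1,-]
e3 deliver 1→2: 2[back,v=1,-]
e4 deliver 1→3: 3[back,v=1,-]
e5 propose(1,'s'): ·
e6 deliver 1→3: 3[back,v=1,s]
e7 deliver 3→1: ·
e8 timeout(1): 1[back,v=2,-]
e9 deliver 1→0: 0[back,v=1,s]
e10 deliver 0→1: ·
e11 deliver 1→2: 2[back,v=1,s]
e12 deliver 2→0: ·
e13 deliver 2→0: ·
e14 deliver 2→0: ·
e15 crash(3): 3[✗back,v=1,s]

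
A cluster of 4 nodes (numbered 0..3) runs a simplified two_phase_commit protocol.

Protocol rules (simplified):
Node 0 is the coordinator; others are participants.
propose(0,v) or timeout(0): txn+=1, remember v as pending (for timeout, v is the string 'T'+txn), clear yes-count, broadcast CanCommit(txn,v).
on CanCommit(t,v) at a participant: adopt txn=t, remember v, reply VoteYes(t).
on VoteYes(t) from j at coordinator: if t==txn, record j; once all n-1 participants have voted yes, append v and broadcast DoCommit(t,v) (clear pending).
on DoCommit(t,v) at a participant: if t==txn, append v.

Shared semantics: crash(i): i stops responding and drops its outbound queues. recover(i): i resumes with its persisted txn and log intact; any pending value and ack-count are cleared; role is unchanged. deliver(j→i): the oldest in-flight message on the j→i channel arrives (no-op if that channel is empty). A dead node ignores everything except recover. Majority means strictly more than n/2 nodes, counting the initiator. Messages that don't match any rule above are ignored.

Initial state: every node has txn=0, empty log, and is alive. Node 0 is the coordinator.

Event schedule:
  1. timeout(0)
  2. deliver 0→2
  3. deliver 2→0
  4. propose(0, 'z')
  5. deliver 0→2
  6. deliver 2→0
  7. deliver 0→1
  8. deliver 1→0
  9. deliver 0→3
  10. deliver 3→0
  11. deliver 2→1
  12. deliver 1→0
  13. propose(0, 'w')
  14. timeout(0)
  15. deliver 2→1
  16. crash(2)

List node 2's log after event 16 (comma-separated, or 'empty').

empty

[1] timeout(0) → N0(coor t1 [-])
[2] deliver 0→2 → N2(part t1 [-])
[3] deliver 2→0 → ∅
[4] propose(0,'z') → N0(coor t2 [-])
[5] deliver 0→2 → N2(part t2 [-])
[6] deliver 2→0 → ∅
[7] deliver 0→1 → N1(part t1 [-])
[8] deliver 1→0 → ∅
[9] deliver 0→3 → N3(part t1 [-])
[10] deliver 3→0 → ∅
[11] deliver 2→1 → ∅
[12] deliver 1→0 → ∅
[13] propose(0,'w') → N0(coor t3 [-])
[14] timeout(0) → N0(coor t4 [-])
[15] deliver 2→1 → ∅
[16] crash(2) → N2(✗part t2 [-])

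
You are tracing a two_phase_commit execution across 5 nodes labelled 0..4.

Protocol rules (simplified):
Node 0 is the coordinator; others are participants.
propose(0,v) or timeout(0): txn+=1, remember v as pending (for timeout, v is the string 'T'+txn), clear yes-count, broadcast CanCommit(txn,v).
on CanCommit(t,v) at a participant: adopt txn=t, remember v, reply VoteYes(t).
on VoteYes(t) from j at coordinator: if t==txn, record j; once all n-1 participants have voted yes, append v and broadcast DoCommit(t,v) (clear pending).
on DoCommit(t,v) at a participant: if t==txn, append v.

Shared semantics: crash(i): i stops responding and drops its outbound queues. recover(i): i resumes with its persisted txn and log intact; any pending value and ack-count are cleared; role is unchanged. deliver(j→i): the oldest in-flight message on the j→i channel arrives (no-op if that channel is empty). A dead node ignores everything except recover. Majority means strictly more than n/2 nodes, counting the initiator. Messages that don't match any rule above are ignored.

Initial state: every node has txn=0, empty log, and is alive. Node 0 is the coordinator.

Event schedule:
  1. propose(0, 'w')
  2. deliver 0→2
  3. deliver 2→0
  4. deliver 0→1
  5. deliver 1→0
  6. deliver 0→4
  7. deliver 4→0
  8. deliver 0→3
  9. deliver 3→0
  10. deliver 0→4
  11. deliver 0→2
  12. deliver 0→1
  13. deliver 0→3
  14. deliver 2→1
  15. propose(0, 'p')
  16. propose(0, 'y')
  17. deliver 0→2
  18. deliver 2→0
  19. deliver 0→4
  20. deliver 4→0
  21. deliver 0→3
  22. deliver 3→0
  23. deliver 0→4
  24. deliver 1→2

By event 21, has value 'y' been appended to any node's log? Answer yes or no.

no

1. propose(0,'w'):  <0:coor t1 ->
2. deliver 0→2:  <2:part t1 ->
3. deliver 2→0:  nop
4. deliver 0→1:  <1:part t1 ->
5. deliver 1→0:  nop
6. deliver 0→4:  <4:part t1 ->
7. deliver 4→0:  nop
8. deliver 0→3:  <3:part t1 ->
9. deliver 3→0:  <0:coor t1 w>
10. deliver 0→4:  <4:part t1 w>
11. deliver 0→2:  <2:part t1 w>
12. deliver 0→1:  <1:part t1 w>
13. deliver 0→3:  <3:part t1 w>
14. deliver 2→1:  nop
15. propose(0,'p'):  <0:coor t2 w>
16. propose(0,'y'):  <0:coor t3 w>
17. deliver 0→2:  <2:part t2 w>
18. deliver 2→0:  nop
19. deliver 0→4:  <4:part t2 w>
20. deliver 4→0:  nop
21. deliver 0→3:  <3:part t2 w>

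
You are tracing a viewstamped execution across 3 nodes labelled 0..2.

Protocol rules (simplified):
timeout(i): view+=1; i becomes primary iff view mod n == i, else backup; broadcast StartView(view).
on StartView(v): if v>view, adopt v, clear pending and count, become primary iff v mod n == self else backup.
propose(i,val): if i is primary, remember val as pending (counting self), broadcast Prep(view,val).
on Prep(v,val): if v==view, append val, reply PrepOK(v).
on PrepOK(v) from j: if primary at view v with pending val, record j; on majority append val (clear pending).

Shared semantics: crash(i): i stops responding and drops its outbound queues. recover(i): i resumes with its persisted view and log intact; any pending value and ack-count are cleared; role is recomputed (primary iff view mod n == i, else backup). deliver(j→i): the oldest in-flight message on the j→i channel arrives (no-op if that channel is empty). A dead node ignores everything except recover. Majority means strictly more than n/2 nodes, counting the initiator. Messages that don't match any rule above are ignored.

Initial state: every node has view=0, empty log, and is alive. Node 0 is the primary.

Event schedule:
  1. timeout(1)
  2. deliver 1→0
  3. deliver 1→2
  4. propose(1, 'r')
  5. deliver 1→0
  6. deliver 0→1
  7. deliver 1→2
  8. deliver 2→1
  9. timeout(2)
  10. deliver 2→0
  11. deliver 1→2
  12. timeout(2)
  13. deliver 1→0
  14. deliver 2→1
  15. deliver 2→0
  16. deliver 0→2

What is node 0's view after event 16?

3

[1] timeout(1) → N1(prim v1 [-])
[2] deliver 1→0 → N0(back v1 [-])
[3] deliver 1→2 → N2(back v1 [-])
[4] propose(1,'r') → ∅
[5] deliver 1→0 → N0(back v1 [r])
[6] deliver 0→1 → N1(prim v1 [r])
[7] deliver 1→2 → N2(back v1 [r])
[8] deliver 2→1 → ∅
[9] timeout(2) → N2(prim v2 [r])
[10] deliver 2→0 → N0(back v2 [r])
[11] deliver 1→2 → ∅
[12] timeout(2) → N2(back v3 [r])
[13] deliver 1→0 → ∅
[14] deliver 2→1 → N1(back v2 [r])
[15] deliver 2→0 → N0(prim v3 [r])
[16] deliver 0→2 → ∅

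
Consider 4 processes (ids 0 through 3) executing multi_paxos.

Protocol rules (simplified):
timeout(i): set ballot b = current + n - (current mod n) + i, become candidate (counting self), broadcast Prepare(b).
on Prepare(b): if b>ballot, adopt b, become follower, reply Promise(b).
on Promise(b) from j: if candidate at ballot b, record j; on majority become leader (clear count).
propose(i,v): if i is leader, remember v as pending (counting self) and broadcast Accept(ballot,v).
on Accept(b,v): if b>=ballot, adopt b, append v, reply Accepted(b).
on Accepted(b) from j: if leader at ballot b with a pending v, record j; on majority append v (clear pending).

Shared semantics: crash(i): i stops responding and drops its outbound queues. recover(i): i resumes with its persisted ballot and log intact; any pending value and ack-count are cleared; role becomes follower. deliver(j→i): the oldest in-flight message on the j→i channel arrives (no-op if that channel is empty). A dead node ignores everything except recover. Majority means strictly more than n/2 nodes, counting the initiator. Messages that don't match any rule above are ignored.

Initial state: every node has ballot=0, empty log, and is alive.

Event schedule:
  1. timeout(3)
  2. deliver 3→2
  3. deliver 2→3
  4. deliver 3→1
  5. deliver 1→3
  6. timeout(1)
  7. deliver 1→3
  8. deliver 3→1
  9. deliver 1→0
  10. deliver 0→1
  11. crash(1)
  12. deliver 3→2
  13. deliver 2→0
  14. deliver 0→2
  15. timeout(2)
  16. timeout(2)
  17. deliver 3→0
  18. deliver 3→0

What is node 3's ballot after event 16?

step 1 timeout(3): 3={cand,b=7,log=-}
step 2 deliver 3→2: 2={foll,b=7,log=-}
step 3 deliver 2→3: —
step 4 deliver 3→1: 1={foll,b=7,log=-}
step 5 deliver 1→3: 3={lead,b=7,log=-}
step 6 timeout(1): 1={cand,b=9,log=-}
step 7 deliver 1→3: 3={foll,b=9,log=-}
step 8 deliver 3→1: —
step 9 deliver 1→0: 0={foll,b=9,log=-}
step 10 deliver 0→1: 1={lead,b=9,log=-}
step 11 crash(1): 1={✗lead,b=9,log=-}
step 12 deliver 3→2: —
step 13 deliver 2→0: —
step 14 deliver 0→2: —
step 15 timeout(2): 2={cand,b=10,log=-}
step 16 timeout(2): 2={cand,b=14,log=-}

9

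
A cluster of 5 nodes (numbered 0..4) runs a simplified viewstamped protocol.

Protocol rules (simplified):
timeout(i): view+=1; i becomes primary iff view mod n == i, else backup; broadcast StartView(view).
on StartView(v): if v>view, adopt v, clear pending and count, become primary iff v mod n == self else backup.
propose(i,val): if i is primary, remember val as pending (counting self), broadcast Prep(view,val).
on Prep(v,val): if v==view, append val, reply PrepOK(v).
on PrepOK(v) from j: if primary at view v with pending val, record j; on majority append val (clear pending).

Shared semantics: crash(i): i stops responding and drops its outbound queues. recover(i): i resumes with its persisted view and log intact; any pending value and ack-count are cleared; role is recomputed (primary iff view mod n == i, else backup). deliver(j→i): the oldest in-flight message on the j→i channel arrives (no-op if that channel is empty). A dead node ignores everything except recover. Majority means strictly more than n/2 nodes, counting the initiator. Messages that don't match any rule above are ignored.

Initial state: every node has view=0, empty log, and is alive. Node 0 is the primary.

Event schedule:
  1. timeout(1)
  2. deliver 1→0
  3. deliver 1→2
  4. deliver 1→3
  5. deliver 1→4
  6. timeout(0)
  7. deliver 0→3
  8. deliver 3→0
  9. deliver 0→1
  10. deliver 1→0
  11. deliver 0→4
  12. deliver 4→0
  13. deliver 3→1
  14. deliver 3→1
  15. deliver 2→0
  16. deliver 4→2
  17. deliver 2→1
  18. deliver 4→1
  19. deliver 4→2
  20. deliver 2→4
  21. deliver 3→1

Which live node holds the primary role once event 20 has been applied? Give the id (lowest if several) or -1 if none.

-1

step 1 timeout(1): 1={prim,v=1,log=-}
step 2 deliver 1→0: 0={back,v=1,log=-}
step 3 deliver 1→2: 2={back,v=1,log=-}
step 4 deliver 1→3: 3={back,v=1,log=-}
step 5 deliver 1→4: 4={back,v=1,log=-}
step 6 timeout(0): 0={back,v=2,log=-}
step 7 deliver 0→3: 3={back,v=2,log=-}
step 8 deliver 3→0: —
step 9 deliver 0→1: 1={back,v=2,log=-}
step 10 deliver 1→0: —
step 11 deliver 0→4: 4={back,v=2,log=-}
step 12 deliver 4→0: —
step 13 deliver 3→1: —
step 14 deliver 3→1: —
step 15 deliver 2→0: —
step 16 deliver 4→2: —
step 17 deliver 2→1: —
step 18 deliver 4→1: —
step 19 deliver 4→2: —
step 20 deliver 2→4: —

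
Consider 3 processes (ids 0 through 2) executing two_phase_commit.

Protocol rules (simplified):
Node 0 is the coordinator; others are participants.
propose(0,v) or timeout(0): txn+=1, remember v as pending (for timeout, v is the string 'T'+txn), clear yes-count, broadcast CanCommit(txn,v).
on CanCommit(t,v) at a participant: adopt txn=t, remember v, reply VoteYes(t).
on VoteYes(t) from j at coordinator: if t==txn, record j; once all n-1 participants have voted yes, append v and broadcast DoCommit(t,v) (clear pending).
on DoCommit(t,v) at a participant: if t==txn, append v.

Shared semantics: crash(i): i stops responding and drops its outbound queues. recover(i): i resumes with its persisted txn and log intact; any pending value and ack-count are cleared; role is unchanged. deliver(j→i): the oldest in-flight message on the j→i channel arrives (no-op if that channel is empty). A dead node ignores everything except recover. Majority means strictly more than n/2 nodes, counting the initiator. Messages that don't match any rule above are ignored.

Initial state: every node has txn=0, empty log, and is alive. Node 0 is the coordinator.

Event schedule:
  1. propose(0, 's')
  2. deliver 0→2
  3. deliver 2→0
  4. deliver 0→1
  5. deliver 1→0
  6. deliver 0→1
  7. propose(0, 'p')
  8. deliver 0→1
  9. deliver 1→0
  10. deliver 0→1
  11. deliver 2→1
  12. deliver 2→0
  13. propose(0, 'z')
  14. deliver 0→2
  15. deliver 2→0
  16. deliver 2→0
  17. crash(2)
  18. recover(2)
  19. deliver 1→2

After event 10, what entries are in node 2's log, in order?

step 1 propose(0,'s'): 0={coor,t=1,log=-}
step 2 deliver 0→2: 2={part,t=1,log=-}
step 3 deliver 2→0: —
step 4 deliver 0→1: 1={part,t=1,log=-}
step 5 deliver 1→0: 0={coor,t=1,log=s}
step 6 deliver 0→1: 1={part,t=1,log=s}
step 7 propose(0,'p'): 0={coor,t=2,log=s}
step 8 deliver 0→1: 1={part,t=2,log=s}
step 9 deliver 1→0: —
step 10 deliver 0→1: —

empty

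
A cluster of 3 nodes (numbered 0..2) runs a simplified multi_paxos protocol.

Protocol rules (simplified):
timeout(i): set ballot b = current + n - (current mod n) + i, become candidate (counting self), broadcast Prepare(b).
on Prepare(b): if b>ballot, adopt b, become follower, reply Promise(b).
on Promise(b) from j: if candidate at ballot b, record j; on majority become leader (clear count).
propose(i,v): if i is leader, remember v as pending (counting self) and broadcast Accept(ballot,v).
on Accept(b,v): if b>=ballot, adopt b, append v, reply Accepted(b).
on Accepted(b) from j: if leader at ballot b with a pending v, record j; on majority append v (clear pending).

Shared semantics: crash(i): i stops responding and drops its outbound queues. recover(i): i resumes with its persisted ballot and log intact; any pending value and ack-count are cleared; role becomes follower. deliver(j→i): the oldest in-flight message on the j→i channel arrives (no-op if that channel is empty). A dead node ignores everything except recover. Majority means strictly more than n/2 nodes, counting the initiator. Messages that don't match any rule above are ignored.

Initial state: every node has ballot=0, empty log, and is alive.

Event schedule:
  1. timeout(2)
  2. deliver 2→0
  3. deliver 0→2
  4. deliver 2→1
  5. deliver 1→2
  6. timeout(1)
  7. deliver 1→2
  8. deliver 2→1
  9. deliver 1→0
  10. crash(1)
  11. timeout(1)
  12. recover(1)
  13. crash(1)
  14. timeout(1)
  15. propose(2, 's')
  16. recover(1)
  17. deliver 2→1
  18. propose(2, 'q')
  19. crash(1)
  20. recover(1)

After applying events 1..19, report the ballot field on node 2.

[1] timeout(2) → N2(cand b5 [-])
[2] deliver 2→0 → N0(foll b5 [-])
[3] deliver 0→2 → N2(lead b5 [-])
[4] deliver 2→1 → N1(foll b5 [-])
[5] deliver 1→2 → ∅
[6] timeout(1) → N1(cand b7 [-])
[7] deliver 1→2 → N2(foll b7 [-])
[8] deliver 2→1 → N1(lead b7 [-])
[9] deliver 1→0 → N0(foll b7 [-])
[10] crash(1) → N1(✗lead b7 [-])
[11] timeout(1) → ∅
[12] recover(1) → N1(foll b7 [-])
[13] crash(1) → N1(✗foll b7 [-])
[14] timeout(1) → ∅
[15] propose(2,'s') → ∅
[16] recover(1) → N1(foll b7 [-])
[17] deliver 2→1 → ∅
[18] propose(2,'q') → ∅
[19] crash(1) → N1(✗foll b7 [-])

7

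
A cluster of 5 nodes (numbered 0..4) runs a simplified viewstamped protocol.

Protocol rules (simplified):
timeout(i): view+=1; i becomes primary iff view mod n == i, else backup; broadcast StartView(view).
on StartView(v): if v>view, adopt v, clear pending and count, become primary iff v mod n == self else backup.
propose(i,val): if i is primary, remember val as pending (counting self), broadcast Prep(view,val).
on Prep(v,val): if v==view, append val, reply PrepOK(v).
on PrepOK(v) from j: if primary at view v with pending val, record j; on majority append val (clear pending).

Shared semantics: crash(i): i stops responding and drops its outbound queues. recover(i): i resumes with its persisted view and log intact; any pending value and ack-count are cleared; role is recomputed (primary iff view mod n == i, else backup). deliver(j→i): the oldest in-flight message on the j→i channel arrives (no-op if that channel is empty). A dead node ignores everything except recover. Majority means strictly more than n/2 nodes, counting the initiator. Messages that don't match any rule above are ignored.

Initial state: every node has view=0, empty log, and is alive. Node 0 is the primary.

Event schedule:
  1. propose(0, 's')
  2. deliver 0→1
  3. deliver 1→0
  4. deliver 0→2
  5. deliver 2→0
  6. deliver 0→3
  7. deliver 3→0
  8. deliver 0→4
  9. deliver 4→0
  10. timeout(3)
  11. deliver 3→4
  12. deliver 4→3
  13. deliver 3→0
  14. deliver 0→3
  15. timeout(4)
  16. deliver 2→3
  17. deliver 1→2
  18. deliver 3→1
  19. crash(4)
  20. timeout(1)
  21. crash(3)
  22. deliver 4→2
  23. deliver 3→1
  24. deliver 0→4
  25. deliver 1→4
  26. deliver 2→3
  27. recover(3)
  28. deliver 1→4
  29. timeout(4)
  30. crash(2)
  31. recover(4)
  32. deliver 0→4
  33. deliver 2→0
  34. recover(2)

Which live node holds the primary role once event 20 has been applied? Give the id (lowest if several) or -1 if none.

-1

1. propose(0,'s'):  nop
2. deliver 0→1:  <1:back v0 s>
3. deliver 1→0:  nop
4. deliver 0→2:  <2:back v0 s>
5. deliver 2→0:  <0:prim v0 s>
6. deliver 0→3:  <3:back v0 s>
7. deliver 3→0:  nop
8. deliver 0→4:  <4:back v0 s>
9. deliver 4→0:  nop
10. timeout(3):  <3:back v1 s>
11. deliver 3→4:  <4:back v1 s>
12. deliver 4→3:  nop
13. deliver 3→0:  <0:back v1 s>
14. deliver 0→3:  nop
15. timeout(4):  <4:back v2 s>
16. deliver 2→3:  nop
17. deliver 1→2:  nop
18. deliver 3→1:  <1:prim v1 s>
19. crash(4):  <4:✗back v2 s>
20. timeout(1):  <1:back v2 s>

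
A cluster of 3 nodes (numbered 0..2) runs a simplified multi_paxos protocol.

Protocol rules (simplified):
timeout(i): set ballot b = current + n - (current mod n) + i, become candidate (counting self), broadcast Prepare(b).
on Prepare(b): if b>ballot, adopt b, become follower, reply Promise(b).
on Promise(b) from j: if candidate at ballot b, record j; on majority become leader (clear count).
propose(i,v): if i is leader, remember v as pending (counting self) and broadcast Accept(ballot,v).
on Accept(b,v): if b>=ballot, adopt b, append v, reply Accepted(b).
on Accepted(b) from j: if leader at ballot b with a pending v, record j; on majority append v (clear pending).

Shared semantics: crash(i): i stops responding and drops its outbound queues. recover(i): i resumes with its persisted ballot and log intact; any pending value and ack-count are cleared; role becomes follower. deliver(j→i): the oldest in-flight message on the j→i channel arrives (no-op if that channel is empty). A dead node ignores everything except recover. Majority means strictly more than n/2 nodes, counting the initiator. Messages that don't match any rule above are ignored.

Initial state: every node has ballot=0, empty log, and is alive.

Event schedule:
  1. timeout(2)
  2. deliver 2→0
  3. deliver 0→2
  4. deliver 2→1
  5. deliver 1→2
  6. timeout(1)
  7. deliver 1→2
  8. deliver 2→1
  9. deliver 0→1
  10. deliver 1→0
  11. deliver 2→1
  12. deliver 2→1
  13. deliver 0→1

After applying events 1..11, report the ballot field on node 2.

e1 timeout(2): 2[cand,b=5,-]
e2 deliver 2→0: 0[foll,b=5,-]
e3 deliver 0→2: 2[lead,b=5,-]
e4 deliver 2→1: 1[foll,b=5,-]
e5 deliver 1→2: ·
e6 timeout(1): 1[cand,b=7,-]
e7 deliver 1→2: 2[foll,b=7,-]
e8 deliver 2→1: 1[lead,b=7,-]
e9 deliver 0→1: ·
e10 deliver 1→0: 0[foll,b=7,-]
e11 deliver 2→1: ·

7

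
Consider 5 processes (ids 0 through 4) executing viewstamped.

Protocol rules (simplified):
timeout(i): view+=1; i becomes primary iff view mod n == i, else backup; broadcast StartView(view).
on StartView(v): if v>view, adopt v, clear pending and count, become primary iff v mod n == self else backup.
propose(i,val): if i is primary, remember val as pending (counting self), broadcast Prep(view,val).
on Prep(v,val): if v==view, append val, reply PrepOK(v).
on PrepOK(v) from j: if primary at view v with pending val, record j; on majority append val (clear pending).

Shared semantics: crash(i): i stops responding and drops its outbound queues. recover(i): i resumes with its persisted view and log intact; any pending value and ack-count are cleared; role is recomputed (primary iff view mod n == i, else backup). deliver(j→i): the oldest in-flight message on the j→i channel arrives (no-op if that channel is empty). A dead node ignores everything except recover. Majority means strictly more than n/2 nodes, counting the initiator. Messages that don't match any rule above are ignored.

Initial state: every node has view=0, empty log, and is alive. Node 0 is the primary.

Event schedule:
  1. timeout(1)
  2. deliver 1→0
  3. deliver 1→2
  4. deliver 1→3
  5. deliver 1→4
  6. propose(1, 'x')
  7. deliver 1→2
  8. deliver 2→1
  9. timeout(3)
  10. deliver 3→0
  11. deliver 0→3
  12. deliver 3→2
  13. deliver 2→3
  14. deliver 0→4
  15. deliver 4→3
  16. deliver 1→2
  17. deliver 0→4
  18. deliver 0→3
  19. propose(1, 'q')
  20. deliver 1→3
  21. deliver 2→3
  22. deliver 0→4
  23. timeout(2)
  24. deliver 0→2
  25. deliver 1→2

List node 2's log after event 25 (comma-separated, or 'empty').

x

step 1 timeout(1): 1={prim,v=1,log=-}
step 2 deliver 1→0: 0={back,v=1,log=-}
step 3 deliver 1→2: 2={back,v=1,log=-}
step 4 deliver 1→3: 3={back,v=1,log=-}
step 5 deliver 1→4: 4={back,v=1,log=-}
step 6 propose(1,'x'): —
step 7 deliver 1→2: 2={back,v=1,log=x}
step 8 deliver 2→1: —
step 9 timeout(3): 3={back,v=2,log=-}
step 10 deliver 3→0: 0={back,v=2,log=-}
step 11 deliver 0→3: —
step 12 deliver 3→2: 2={prim,v=2,log=x}
step 13 deliver 2→3: —
step 14 deliver 0→4: —
step 15 deliver 4→3: —
step 16 deliver 1→2: —
step 17 deliver 0→4: —
step 18 deliver 0→3: —
step 19 propose(1,'q'): —
step 20 deliver 1→3: —
step 21 deliver 2→3: —
step 22 deliver 0→4: —
step 23 timeout(2): 2={back,v=3,log=x}
step 24 deliver 0→2: —
step 25 deliver 1→2: —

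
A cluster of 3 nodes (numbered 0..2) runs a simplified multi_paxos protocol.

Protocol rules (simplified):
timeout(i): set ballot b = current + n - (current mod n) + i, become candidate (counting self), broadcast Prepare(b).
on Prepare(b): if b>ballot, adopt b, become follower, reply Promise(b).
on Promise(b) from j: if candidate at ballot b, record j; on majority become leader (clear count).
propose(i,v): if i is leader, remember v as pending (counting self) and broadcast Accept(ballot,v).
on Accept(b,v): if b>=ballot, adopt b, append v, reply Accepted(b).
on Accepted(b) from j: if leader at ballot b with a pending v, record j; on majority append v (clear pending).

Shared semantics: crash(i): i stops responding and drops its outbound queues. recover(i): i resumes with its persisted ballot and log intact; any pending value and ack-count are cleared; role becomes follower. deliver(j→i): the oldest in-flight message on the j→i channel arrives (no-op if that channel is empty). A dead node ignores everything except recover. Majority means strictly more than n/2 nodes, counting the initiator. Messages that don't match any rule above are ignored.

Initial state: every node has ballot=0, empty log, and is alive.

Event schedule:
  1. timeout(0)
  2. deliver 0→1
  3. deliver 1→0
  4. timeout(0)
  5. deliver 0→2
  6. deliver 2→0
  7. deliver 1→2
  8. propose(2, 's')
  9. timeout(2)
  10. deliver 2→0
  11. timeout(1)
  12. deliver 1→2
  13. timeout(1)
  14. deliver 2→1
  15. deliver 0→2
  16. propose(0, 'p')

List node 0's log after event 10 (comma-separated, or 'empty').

after 1 — timeout(0): n0:cand/b3/[-]
after 2 — deliver 0→1: n1:foll/b3/[-]
after 3 — deliver 1→0: n0:lead/b3/[-]
after 4 — timeout(0): n0:cand/b6/[-]
after 5 — deliver 0→2: n2:foll/b3/[-]
after 6 — deliver 2→0: ·
after 7 — deliver 1→2: ·
after 8 — propose(2,'s'): ·
after 9 — timeout(2): n2:cand/b8/[-]
after 10 — deliver 2→0: n0:foll/b8/[-]

empty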